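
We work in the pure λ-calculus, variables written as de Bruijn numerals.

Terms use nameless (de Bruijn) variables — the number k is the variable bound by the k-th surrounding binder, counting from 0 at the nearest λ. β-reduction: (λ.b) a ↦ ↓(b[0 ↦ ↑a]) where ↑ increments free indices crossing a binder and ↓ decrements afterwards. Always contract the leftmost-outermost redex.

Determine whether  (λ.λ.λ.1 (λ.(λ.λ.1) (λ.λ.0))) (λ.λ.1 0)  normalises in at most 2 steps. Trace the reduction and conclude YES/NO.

  start: (λ.λ.λ.1 (λ.(λ.λ.1) (λ.λ.0))) (λ.λ.1 0)
  step 1: λ.λ.1 (λ.(λ.λ.1) (λ.λ.0))
  step 2: λ.λ.1 (λ.λ.λ.λ.0)

Answer: YES — reaches normal form λ.λ.1 (λ.λ.λ.λ.0) in 2 ≤ 2 steps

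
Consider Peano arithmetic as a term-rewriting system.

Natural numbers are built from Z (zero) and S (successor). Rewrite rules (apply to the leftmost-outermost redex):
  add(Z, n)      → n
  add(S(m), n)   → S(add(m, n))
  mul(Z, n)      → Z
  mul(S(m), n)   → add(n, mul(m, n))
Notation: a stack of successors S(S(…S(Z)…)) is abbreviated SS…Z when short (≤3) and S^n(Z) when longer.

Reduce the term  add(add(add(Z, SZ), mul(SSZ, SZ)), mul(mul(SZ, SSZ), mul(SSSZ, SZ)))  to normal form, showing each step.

  start: add(add(add(Z, SZ), mul(SSZ, SZ)), mul(mul(SZ, SSZ), mul(SSSZ, SZ)))
  →1  add(add(SZ, mul(SSZ, SZ)), mul(mul(SZ, SSZ), mul(SSSZ, SZ)))
  →2  add(S(add(Z, mul(SSZ, SZ))), mul(mul(SZ, SSZ), mul(SSSZ, SZ)))
  →3  S(add(add(Z, mul(SSZ, SZ)), mul(mul(SZ, SSZ), mul(SSSZ, SZ))))
  →4  S(add(mul(SSZ, SZ), mul(mul(SZ, SSZ), mul(SSSZ, SZ))))
  →5  S(add(add(SZ, mul(SZ, SZ)), mul(mul(SZ, SSZ), mul(SSSZ, SZ))))
  →6  S(add(S(add(Z, mul(SZ, SZ))), mul(mul(SZ, SSZ), mul(SSSZ, SZ))))
  →7  S(S(add(add(Z, mul(SZ, SZ)), mul(mul(SZ, SSZ), mul(SSSZ, SZ)))))
  →8  S(S(add(mul(SZ, SZ), mul(mul(SZ, SSZ), mul(SSSZ, SZ)))))
  →9  S(S(add(add(SZ, mul(Z, SZ)), mul(mul(SZ, SSZ), mul(SSSZ, SZ)))))
  →10  S(S(add(S(add(Z, mul(Z, SZ))), mul(mul(SZ, SSZ), mul(SSSZ, SZ)))))
  →11  S(S(S(add(add(Z, mul(Z, SZ)), mul(mul(SZ, SSZ), mul(SSSZ, SZ))))))
  →12  S(S(S(add(mul(Z, SZ), mul(mul(SZ, SSZ), mul(SSSZ, SZ))))))
  →13  S(S(S(add(Z, mul(mul(SZ, SSZ), mul(SSSZ, SZ))))))
  →14  S(S(S(mul(mul(SZ, SSZ), mul(SSSZ, SZ)))))
  →15  S(S(S(mul(add(SSZ, mul(Z, SSZ)), mul(SSSZ, SZ)))))
  →16  S(S(S(mul(S(add(SZ, mul(Z, SSZ))), mul(SSSZ, SZ)))))
  →17  S(S(S(add(mul(SSSZ, SZ), mul(add(SZ, mul(Z, SSZ)), mul(SSSZ, SZ))))))
  →18  S(S(S(add(add(SZ, mul(SSZ, SZ)), mul(add(SZ, mul(Z, SSZ)), mul(SSSZ, SZ))))))
  →19  S(S(S(add(S(add(Z, mul(SSZ, SZ))), mul(add(SZ, mul(Z, SSZ)), mul(SSSZ, SZ))))))
  →20  S(S(S(S(add(add(Z, mul(SSZ, SZ)), mul(add(SZ, mul(Z, SSZ)), mul(SSSZ, SZ)))))))
  →21  S(S(S(S(add(mul(SSZ, SZ), mul(add(SZ, mul(Z, SSZ)), mul(SSSZ, SZ)))))))
  →22  S(S(S(S(add(add(SZ, mul(SZ, SZ)), mul(add(SZ, mul(Z, SSZ)), mul(SSSZ, SZ)))))))
  →23  S(S(S(S(add(S(add(Z, mul(SZ, SZ))), mul(add(SZ, mul(Z, SSZ)), mul(SSSZ, SZ)))))))
  →24  S(S(S(S(S(add(add(Z, mul(SZ, SZ)), mul(add(SZ, mul(Z, SSZ)), mul(SSSZ, SZ))))))))
  →25  S(S(S(S(S(add(mul(SZ, SZ), mul(add(SZ, mul(Z, SSZ)), mul(SSSZ, SZ))))))))
  →26  S(S(S(S(S(add(add(SZ, mul(Z, SZ)), mul(add(SZ, mul(Z, SSZ)), mul(SSSZ, SZ))))))))
  →27  S(S(S(S(S(add(S(add(Z, mul(Z, SZ))), mul(add(SZ, mul(Z, SSZ)), mul(SSSZ, SZ))))))))
  →28  S(S(S(S(S(S(add(add(Z, mul(Z, SZ)), mul(add(SZ, mul(Z, SSZ)), mul(SSSZ, SZ)))))))))
  →29  S(S(S(S(S(S(add(mul(Z, SZ), mul(add(SZ, mul(Z, SSZ)), mul(SSSZ, SZ)))))))))
  →30  S(S(S(S(S(S(add(Z, mul(add(SZ, mul(Z, SSZ)), mul(SSSZ, SZ)))))))))
  →31  S(S(S(S(S(S(mul(add(SZ, mul(Z, SSZ)), mul(SSSZ, SZ))))))))
  →32  S(S(S(S(S(S(mul(S(add(Z, mul(Z, SSZ))), mul(SSSZ, SZ))))))))
  →33  S(S(S(S(S(S(add(mul(SSSZ, SZ), mul(add(Z, mul(Z, SSZ)), mul(SSSZ, SZ)))))))))
  →34  S(S(S(S(S(S(add(add(SZ, mul(SSZ, SZ)), mul(add(Z, mul(Z, SSZ)), mul(SSSZ, SZ)))))))))
  →35  S(S(S(S(S(S(add(S(add(Z, mul(SSZ, SZ))), mul(add(Z, mul(Z, SSZ)), mul(SSSZ, SZ)))))))))
  →36  S(S(S(S(S(S(S(add(add(Z, mul(SSZ, SZ)), mul(add(Z, mul(Z, SSZ)), mul(SSSZ, SZ))))))))))
  →37  S(S(S(S(S(S(S(add(mul(SSZ, SZ), mul(add(Z, mul(Z, SSZ)), mul(SSSZ, SZ))))))))))
  →38  S(S(S(S(S(S(S(add(add(SZ, mul(SZ, SZ)), mul(add(Z, mul(Z, SSZ)), mul(SSSZ, SZ))))))))))
  →39  S(S(S(S(S(S(S(add(S(add(Z, mul(SZ, SZ))), mul(add(Z, mul(Z, SSZ)), mul(SSSZ, SZ))))))))))
  →40  S(S(S(S(S(S(S(S(add(add(Z, mul(SZ, SZ)), mul(add(Z, mul(Z, SSZ)), mul(SSSZ, SZ)))))))))))
  →41  S(S(S(S(S(S(S(S(add(mul(SZ, SZ), mul(add(Z, mul(Z, SSZ)), mul(SSSZ, SZ)))))))))))
  →42  S(S(S(S(S(S(S(S(add(add(SZ, mul(Z, SZ)), mul(add(Z, mul(Z, SSZ)), mul(SSSZ, SZ)))))))))))
  →43  S(S(S(S(S(S(S(S(add(S(add(Z, mul(Z, SZ))), mul(add(Z, mul(Z, SSZ)), mul(SSSZ, SZ)))))))))))
  →44  S(S(S(S(S(S(S(S(S(add(add(Z, mul(Z, SZ)), mul(add(Z, mul(Z, SSZ)), mul(SSSZ, SZ))))))))))))
  →45  S(S(S(S(S(S(S(S(S(add(mul(Z, SZ), mul(add(Z, mul(Z, SSZ)), mul(SSSZ, SZ))))))))))))
  →46  S(S(S(S(S(S(S(S(S(add(Z, mul(add(Z, mul(Z, SSZ)), mul(SSSZ, SZ))))))))))))
  →47  S(S(S(S(S(S(S(S(S(mul(add(Z, mul(Z, SSZ)), mul(SSSZ, SZ)))))))))))
  →48  S(S(S(S(S(S(S(S(S(mul(mul(Z, SSZ), mul(SSSZ, SZ)))))))))))
  →49  S(S(S(S(S(S(S(S(S(mul(Z, mul(SSSZ, SZ)))))))))))
  →50  S^9(Z)

Answer: normal form = S^9(Z)  (in 50 steps)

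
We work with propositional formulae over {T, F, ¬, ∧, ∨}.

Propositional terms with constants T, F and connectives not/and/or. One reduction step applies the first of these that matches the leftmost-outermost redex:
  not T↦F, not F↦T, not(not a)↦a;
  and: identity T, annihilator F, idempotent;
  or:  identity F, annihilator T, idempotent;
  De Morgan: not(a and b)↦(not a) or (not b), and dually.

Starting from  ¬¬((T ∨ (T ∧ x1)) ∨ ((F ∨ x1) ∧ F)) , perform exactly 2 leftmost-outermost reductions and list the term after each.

Answer: after 2 steps: T ∨ ((F ∨ x1) ∧ F)

Working:
  start: ¬¬((T ∨ (T ∧ x1)) ∨ ((F ∨ x1) ∧ F))
  →1  (T ∨ (T ∧ x1)) ∨ ((F ∨ x1) ∧ F)
  →2  T ∨ ((F ∨ x1) ∧ F)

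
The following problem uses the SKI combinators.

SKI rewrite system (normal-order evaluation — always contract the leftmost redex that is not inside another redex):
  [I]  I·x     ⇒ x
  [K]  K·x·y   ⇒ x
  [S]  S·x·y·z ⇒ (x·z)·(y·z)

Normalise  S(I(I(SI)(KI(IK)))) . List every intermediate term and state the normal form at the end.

Answer: normal form = S(SII)  (in 3 steps)

Working:
  start: S(I(I(SI)(KI(IK))))
  →1  S(I(SI)(KI(IK)))
  →2  S(SI(KI(IK)))
  →3  S(SII)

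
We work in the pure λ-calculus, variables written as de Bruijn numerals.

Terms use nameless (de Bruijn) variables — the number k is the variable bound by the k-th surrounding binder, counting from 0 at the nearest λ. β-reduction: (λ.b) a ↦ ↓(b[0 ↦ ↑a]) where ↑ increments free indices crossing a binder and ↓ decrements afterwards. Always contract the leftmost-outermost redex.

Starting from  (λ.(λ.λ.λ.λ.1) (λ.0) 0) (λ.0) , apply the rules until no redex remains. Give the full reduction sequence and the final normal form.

Answer: normal form = λ.λ.1  (in 3 steps)

Reduction:
  start: (λ.(λ.λ.λ.λ.1) (λ.0) 0) (λ.0)
  [1] (λ.λ.λ.λ.1) (λ.0) (λ.0)
  [2] (λ.λ.λ.1) (λ.0)
  [3] λ.λ.1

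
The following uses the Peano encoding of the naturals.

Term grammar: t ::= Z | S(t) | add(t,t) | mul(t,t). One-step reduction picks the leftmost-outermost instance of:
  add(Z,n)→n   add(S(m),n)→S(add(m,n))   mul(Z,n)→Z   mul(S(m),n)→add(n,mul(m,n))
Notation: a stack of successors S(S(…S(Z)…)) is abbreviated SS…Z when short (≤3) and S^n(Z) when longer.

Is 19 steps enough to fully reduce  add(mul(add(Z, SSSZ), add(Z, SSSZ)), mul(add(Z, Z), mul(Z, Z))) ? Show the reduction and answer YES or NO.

  start: add(mul(add(Z, SSSZ), add(Z, SSSZ)), mul(add(Z, Z), mul(Z, Z)))
  [1] add(mul(SSSZ, add(Z, SSSZ)), mul(add(Z, Z), mul(Z, Z)))
  [2] add(add(add(Z, SSSZ), mul(SSZ, add(Z, SSSZ))), mul(add(Z, Z), mul(Z, Z)))
  [3] add(add(SSSZ, mul(SSZ, add(Z, SSSZ))), mul(add(Z, Z), mul(Z, Z)))
  [4] add(S(add(SSZ, mul(SSZ, add(Z, SSSZ)))), mul(add(Z, Z), mul(Z, Z)))
  [5] S(add(add(SSZ, mul(SSZ, add(Z, SSSZ))), mul(add(Z, Z), mul(Z, Z))))
  [6] S(add(S(add(SZ, mul(SSZ, add(Z, SSSZ)))), mul(add(Z, Z), mul(Z, Z))))
  [7] S(S(add(add(SZ, mul(SSZ, add(Z, SSSZ))), mul(add(Z, Z), mul(Z, Z)))))
  [8] S(S(add(S(add(Z, mul(SSZ, add(Z, SSSZ)))), mul(add(Z, Z), mul(Z, Z)))))
  [9] S(S(S(add(add(Z, mul(SSZ, add(Z, SSSZ))), mul(add(Z, Z), mul(Z, Z))))))
  [10] S(S(S(add(mul(SSZ, add(Z, SSSZ)), mul(add(Z, Z), mul(Z, Z))))))
  [11] S(S(S(add(add(add(Z, SSSZ), mul(SZ, add(Z, SSSZ))), mul(add(Z, Z), mul(Z, Z))))))
  [12] S(S(S(add(add(SSSZ, mul(SZ, add(Z, SSSZ))), mul(add(Z, Z), mul(Z, Z))))))
  [13] S(S(S(add(S(add(SSZ, mul(SZ, add(Z, SSSZ)))), mul(add(Z, Z), mul(Z, Z))))))
  [14] S(S(S(S(add(add(SSZ, mul(SZ, add(Z, SSSZ))), mul(add(Z, Z), mul(Z, Z)))))))
  [15] S(S(S(S(add(S(add(SZ, mul(SZ, add(Z, SSSZ)))), mul(add(Z, Z), mul(Z, Z)))))))
  [16] S(S(S(S(S(add(add(SZ, mul(SZ, add(Z, SSSZ))), mul(add(Z, Z), mul(Z, Z))))))))
  [17] S(S(S(S(S(add(S(add(Z, mul(SZ, add(Z, SSSZ)))), mul(add(Z, Z), mul(Z, Z))))))))
  [18] S(S(S(S(S(S(add(add(Z, mul(SZ, add(Z, SSSZ))), mul(add(Z, Z), mul(Z, Z)))))))))
  [19] S(S(S(S(S(S(add(mul(SZ, add(Z, SSSZ)), mul(add(Z, Z), mul(Z, Z)))))))))

Answer: NO — after 19 steps the term is S(S(S(S(S(S(add(mul(SZ, add(Z, SSSZ)), mul(add(Z, Z), mul(Z, Z))))))))), not yet normal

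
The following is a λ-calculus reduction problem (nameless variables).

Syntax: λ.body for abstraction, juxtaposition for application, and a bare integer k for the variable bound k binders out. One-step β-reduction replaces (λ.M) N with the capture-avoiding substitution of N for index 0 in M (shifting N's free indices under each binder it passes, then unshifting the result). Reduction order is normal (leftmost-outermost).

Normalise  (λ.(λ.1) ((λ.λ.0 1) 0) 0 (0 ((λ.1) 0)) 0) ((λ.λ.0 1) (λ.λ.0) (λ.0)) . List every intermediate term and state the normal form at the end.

  start: (λ.(λ.1) ((λ.λ.0 1) 0) 0 (0 ((λ.1) 0)) 0) ((λ.λ.0 1) (λ.λ.0) (λ.0))
  step 1: (λ.(λ.λ.0 1) (λ.λ.0) (λ.0)) ((λ.λ.0 1) ((λ.λ.0 1) (λ.λ.0) (λ.0))) ((λ.λ.0 1) (λ.λ.0) (λ.0)) ((λ.λ.0 1) (λ.λ.0) (λ.0) ((λ.(λ.λ.0 1) (λ.λ.0) (λ.0)) ((λ.λ.0 1) (λ.λ.0) (λ.0)))) ((λ.λ.0 1) (λ.λ.0) (λ.0))
  step 2: (λ.λ.0 1) (λ.λ.0) (λ.0) ((λ.λ.0 1) (λ.λ.0) (λ.0)) ((λ.λ.0 1) (λ.λ.0) (λ.0) ((λ.(λ.λ.0 1) (λ.λ.0) (λ.0)) ((λ.λ.0 1) (λ.λ.0) (λ.0)))) ((λ.λ.0 1) (λ.λ.0) (λ.0))
  step 3: (λ.0 (λ.λ.0)) (λ.0) ((λ.λ.0 1) (λ.λ.0) (λ.0)) ((λ.λ.0 1) (λ.λ.0) (λ.0) ((λ.(λ.λ.0 1) (λ.λ.0) (λ.0)) ((λ.λ.0 1) (λ.λ.0) (λ.0)))) ((λ.λ.0 1) (λ.λ.0) (λ.0))
  step 4: (λ.0) (λ.λ.0) ((λ.λ.0 1) (λ.λ.0) (λ.0)) ((λ.λ.0 1) (λ.λ.0) (λ.0) ((λ.(λ.λ.0 1) (λ.λ.0) (λ.0)) ((λ.λ.0 1) (λ.λ.0) (λ.0)))) ((λ.λ.0 1) (λ.λ.0) (λ.0))
  step 5: (λ.λ.0) ((λ.λ.0 1) (λ.λ.0) (λ.0)) ((λ.λ.0 1) (λ.λ.0) (λ.0) ((λ.(λ.λ.0 1) (λ.λ.0) (λ.0)) ((λ.λ.0 1) (λ.λ.0) (λ.0)))) ((λ.λ.0 1) (λ.λ.0) (λ.0))
  step 6: (λ.0) ((λ.λ.0 1) (λ.λ.0) (λ.0) ((λ.(λ.λ.0 1) (λ.λ.0) (λ.0)) ((λ.λ.0 1) (λ.λ.0) (λ.0)))) ((λ.λ.0 1) (λ.λ.0) (λ.0))
  step 7: (λ.λ.0 1) (λ.λ.0) (λ.0) ((λ.(λ.λ.0 1) (λ.λ.0) (λ.0)) ((λ.λ.0 1) (λ.λ.0) (λ.0))) ((λ.λ.0 1) (λ.λ.0) (λ.0))
  step 8: (λ.0 (λ.λ.0)) (λ.0) ((λ.(λ.λ.0 1) (λ.λ.0) (λ.0)) ((λ.λ.0 1) (λ.λ.0) (λ.0))) ((λ.λ.0 1) (λ.λ.0) (λ.0))
  step 9: (λ.0) (λ.λ.0) ((λ.(λ.λ.0 1) (λ.λ.0) (λ.0)) ((λ.λ.0 1) (λ.λ.0) (λ.0))) ((λ.λ.0 1) (λ.λ.0) (λ.0))
  step 10: (λ.λ.0) ((λ.(λ.λ.0 1) (λ.λ.0) (λ.0)) ((λ.λ.0 1) (λ.λ.0) (λ.0))) ((λ.λ.0 1) (λ.λ.0) (λ.0))
  step 11: (λ.0) ((λ.λ.0 1) (λ.λ.0) (λ.0))
  step 12: (λ.λ.0 1) (λ.λ.0) (λ.0)
  step 13: (λ.0 (λ.λ.0)) (λ.0)
  step 14: (λ.0) (λ.λ.0)
  step 15: λ.λ.0

Answer: normal form = λ.λ.0  (in 15 steps)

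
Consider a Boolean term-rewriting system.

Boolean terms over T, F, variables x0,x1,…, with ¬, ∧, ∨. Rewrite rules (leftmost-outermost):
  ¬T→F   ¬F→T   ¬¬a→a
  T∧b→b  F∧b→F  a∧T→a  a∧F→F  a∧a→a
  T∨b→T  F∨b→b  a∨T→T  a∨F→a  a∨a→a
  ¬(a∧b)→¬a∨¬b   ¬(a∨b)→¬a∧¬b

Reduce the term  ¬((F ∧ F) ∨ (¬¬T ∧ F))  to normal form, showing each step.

Answer: normal form = T  (in 10 steps)

Working:
  start: ¬((F ∧ F) ∨ (¬¬T ∧ F))
  step 1: ¬(F ∧ F) ∧ ¬(¬¬T ∧ F)
  step 2: (¬F ∨ ¬F) ∧ ¬(¬¬T ∧ F)
  step 3: ¬F ∧ ¬(¬¬T ∧ F)
  step 4: T ∧ ¬(¬¬T ∧ F)
  step 5: ¬(¬¬T ∧ F)
  step 6: ¬¬¬T ∨ ¬F
  step 7: ¬T ∨ ¬F
  step 8: F ∨ ¬F
  step 9: ¬F
  step 10: T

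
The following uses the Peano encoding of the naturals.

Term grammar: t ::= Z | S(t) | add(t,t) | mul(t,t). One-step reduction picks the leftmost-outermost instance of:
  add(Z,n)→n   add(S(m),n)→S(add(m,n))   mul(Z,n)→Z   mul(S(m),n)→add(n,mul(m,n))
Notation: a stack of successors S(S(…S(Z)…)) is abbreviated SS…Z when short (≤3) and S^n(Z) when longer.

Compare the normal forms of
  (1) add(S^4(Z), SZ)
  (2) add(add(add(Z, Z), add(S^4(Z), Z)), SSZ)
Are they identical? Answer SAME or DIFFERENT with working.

Term A:
  start: add(S^4(Z), SZ)
  [1] S(add(SSSZ, SZ))
  [2] S(S(add(SSZ, SZ)))
  [3] S(S(S(add(SZ, SZ))))
  [4] S(S(S(S(add(Z, SZ)))))
  [5] S^5(Z)

Term B:
  start: add(add(add(Z, Z), add(S^4(Z), Z)), SSZ)
  [1] add(add(Z, add(S^4(Z), Z)), SSZ)
  [2] add(add(S^4(Z), Z), SSZ)
  [3] add(S(add(SSSZ, Z)), SSZ)
  [4] S(add(add(SSSZ, Z), SSZ))
  [5] S(add(S(add(SSZ, Z)), SSZ))
  [6] S(S(add(add(SSZ, Z), SSZ)))
  [7] S(S(add(S(add(SZ, Z)), SSZ)))
  [8] S(S(S(add(add(SZ, Z), SSZ))))
  [9] S(S(S(add(S(add(Z, Z)), SSZ))))
  [10] S(S(S(S(add(add(Z, Z), SSZ)))))
  [11] S(S(S(S(add(Z, SSZ)))))
  [12] S^6(Z)

Answer: DIFFERENT — A ⇓ S^5(Z), B ⇓ S^6(Z)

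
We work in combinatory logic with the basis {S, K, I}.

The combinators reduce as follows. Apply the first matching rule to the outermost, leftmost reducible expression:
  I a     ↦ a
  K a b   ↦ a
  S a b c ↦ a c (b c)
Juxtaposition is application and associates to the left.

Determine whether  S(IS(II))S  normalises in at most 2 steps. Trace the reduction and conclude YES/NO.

Answer: YES — reaches normal form S(SI)S in 2 ≤ 2 steps

Reduction:
  start: S(IS(II))S
  →1  S(S(II))S
  →2  S(SI)S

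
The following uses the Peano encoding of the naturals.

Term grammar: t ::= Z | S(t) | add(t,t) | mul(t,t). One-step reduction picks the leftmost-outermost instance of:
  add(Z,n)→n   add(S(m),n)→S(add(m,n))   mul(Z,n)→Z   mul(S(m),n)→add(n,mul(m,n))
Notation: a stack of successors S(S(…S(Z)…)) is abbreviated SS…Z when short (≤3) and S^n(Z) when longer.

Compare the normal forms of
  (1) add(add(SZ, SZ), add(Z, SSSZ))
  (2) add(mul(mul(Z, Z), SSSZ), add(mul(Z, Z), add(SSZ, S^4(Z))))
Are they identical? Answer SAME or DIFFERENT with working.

Term A:
  start: add(add(SZ, SZ), add(Z, SSSZ))
  step 1: add(S(add(Z, SZ)), add(Z, SSSZ))
  step 2: S(add(add(Z, SZ), add(Z, SSSZ)))
  step 3: S(add(SZ, add(Z, SSSZ)))
  step 4: S(S(add(Z, add(Z, SSSZ))))
  step 5: S(S(add(Z, SSSZ)))
  step 6: S^5(Z)

Term B:
  start: add(mul(mul(Z, Z), SSSZ), add(mul(Z, Z), add(SSZ, S^4(Z))))
  step 1: add(mul(Z, SSSZ), add(mul(Z, Z), add(SSZ, S^4(Z))))
  step 2: add(Z, add(mul(Z, Z), add(SSZ, S^4(Z))))
  step 3: add(mul(Z, Z), add(SSZ, S^4(Z)))
  step 4: add(Z, add(SSZ, S^4(Z)))
  step 5: add(SSZ, S^4(Z))
  step 6: S(add(SZ, S^4(Z)))
  step 7: S(S(add(Z, S^4(Z))))
  step 8: S^6(Z)

Answer: DIFFERENT — A ⇓ S^5(Z), B ⇓ S^6(Z)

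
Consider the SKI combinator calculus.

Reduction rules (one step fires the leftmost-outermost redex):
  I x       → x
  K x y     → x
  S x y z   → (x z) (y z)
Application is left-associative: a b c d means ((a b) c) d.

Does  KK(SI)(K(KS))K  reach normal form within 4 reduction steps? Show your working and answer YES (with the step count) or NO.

Answer: YES — reaches normal form K(KS) in 2 ≤ 4 steps

Reduction:
  start: KK(SI)(K(KS))K
  →1  K(K(KS))K
  →2  K(KS)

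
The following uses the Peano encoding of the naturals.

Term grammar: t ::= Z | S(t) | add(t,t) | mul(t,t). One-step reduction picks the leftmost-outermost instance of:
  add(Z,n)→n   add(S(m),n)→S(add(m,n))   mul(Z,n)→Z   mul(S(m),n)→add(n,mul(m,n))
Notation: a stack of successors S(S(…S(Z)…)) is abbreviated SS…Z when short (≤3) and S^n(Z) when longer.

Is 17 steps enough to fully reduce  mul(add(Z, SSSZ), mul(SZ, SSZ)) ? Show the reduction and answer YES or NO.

Answer: NO — after 17 steps the term is S(S(S(S(add(mul(Z, SSZ), mul(SZ, mul(SZ, SSZ))))))), not yet normal

Working:
  start: mul(add(Z, SSSZ), mul(SZ, SSZ))
  →1  mul(SSSZ, mul(SZ, SSZ))
  →2  add(mul(SZ, SSZ), mul(SSZ, mul(SZ, SSZ)))
  →3  add(add(SSZ, mul(Z, SSZ)), mul(SSZ, mul(SZ, SSZ)))
  →4  add(S(add(SZ, mul(Z, SSZ))), mul(SSZ, mul(SZ, SSZ)))
  →5  S(add(add(SZ, mul(Z, SSZ)), mul(SSZ, mul(SZ, SSZ))))
  →6  S(add(S(add(Z, mul(Z, SSZ))), mul(SSZ, mul(SZ, SSZ))))
  →7  S(S(add(add(Z, mul(Z, SSZ)), mul(SSZ, mul(SZ, SSZ)))))
  →8  S(S(add(mul(Z, SSZ), mul(SSZ, mul(SZ, SSZ)))))
  →9  S(S(add(Z, mul(SSZ, mul(SZ, SSZ)))))
  →10  S(S(mul(SSZ, mul(SZ, SSZ))))
  →11  S(S(add(mul(SZ, SSZ), mul(SZ, mul(SZ, SSZ)))))
  →12  S(S(add(add(SSZ, mul(Z, SSZ)), mul(SZ, mul(SZ, SSZ)))))
  →13  S(S(add(S(add(SZ, mul(Z, SSZ))), mul(SZ, mul(SZ, SSZ)))))
  →14  S(S(S(add(add(SZ, mul(Z, SSZ)), mul(SZ, mul(SZ, SSZ))))))
  →15  S(S(S(add(S(add(Z, mul(Z, SSZ))), mul(SZ, mul(SZ, SSZ))))))
  →16  S(S(S(S(add(add(Z, mul(Z, SSZ)), mul(SZ, mul(SZ, SSZ)))))))
  →17  S(S(S(S(add(mul(Z, SSZ), mul(SZ, mul(SZ, SSZ)))))))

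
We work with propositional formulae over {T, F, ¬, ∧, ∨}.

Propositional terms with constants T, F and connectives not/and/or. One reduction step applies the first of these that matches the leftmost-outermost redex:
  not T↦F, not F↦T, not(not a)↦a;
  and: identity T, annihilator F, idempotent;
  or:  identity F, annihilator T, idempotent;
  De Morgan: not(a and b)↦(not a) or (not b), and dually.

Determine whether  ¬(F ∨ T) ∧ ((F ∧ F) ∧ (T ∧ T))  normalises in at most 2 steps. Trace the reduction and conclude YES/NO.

Answer: NO — after 2 steps the term is (T ∧ ¬T) ∧ ((F ∧ F) ∧ (T ∧ T)), not yet normal

Reduction:
  start: ¬(F ∨ T) ∧ ((F ∧ F) ∧ (T ∧ T))
  step 1: (¬F ∧ ¬T) ∧ ((F ∧ F) ∧ (T ∧ T))
  step 2: (T ∧ ¬T) ∧ ((F ∧ F) ∧ (T ∧ T))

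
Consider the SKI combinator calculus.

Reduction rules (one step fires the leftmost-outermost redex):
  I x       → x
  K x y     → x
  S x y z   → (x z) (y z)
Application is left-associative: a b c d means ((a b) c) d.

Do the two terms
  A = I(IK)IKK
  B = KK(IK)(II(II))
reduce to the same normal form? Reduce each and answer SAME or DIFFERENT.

Term A:
  start: I(IK)IKK
  →1  IKIKK
  →2  KIKK
  →3  IK
  →4  K

Term B:
  start: KK(IK)(II(II))
  →1  K(II(II))
  →2  K(I(II))
  →3  K(II)
  →4  KI

Answer: DIFFERENT — A ⇓ K, B ⇓ KI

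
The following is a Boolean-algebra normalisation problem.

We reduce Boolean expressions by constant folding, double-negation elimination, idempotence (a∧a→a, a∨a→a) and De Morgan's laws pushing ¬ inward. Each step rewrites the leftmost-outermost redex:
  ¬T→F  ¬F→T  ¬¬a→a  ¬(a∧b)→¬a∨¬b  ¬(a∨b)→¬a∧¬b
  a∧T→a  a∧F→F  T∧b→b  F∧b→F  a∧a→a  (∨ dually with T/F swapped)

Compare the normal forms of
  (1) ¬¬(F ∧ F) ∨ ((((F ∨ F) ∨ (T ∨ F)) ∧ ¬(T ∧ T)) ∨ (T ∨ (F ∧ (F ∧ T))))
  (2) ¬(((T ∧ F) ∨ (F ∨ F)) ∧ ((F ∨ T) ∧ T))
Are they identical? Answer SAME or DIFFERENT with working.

Answer: SAME — A ⇓ T, B ⇓ T

Working:
Term A:
  start: ¬¬(F ∧ F) ∨ ((((F ∨ F) ∨ (T ∨ F)) ∧ ¬(T ∧ T)) ∨ (T ∨ (F ∧ (F ∧ T))))
  step 1: (F ∧ F) ∨ ((((F ∨ F) ∨ (T ∨ F)) ∧ ¬(T ∧ T)) ∨ (T ∨ (F ∧ (F ∧ T))))
  step 2: F ∨ ((((F ∨ F) ∨ (T ∨ F)) ∧ ¬(T ∧ T)) ∨ (T ∨ (F ∧ (F ∧ T))))
  step 3: (((F ∨ F) ∨ (T ∨ F)) ∧ ¬(T ∧ T)) ∨ (T ∨ (F ∧ (F ∧ T)))
  step 4: ((F ∨ (T ∨ F)) ∧ ¬(T ∧ T)) ∨ (T ∨ (F ∧ (F ∧ T)))
  step 5: ((T ∨ F) ∧ ¬(T ∧ T)) ∨ (T ∨ (F ∧ (F ∧ T)))
  step 6: (T ∧ ¬(T ∧ T)) ∨ (T ∨ (F ∧ (F ∧ T)))
  step 7: ¬(T ∧ T) ∨ (T ∨ (F ∧ (F ∧ T)))
  step 8: (¬T ∨ ¬T) ∨ (T ∨ (F ∧ (F ∧ T)))
  step 9: ¬T ∨ (T ∨ (F ∧ (F ∧ T)))
  step 10: F ∨ (T ∨ (F ∧ (F ∧ T)))
  step 11: T ∨ (F ∧ (F ∧ T))
  step 12: T

Term B:
  start: ¬(((T ∧ F) ∨ (F ∨ F)) ∧ ((F ∨ T) ∧ T))
  step 1: ¬((T ∧ F) ∨ (F ∨ F)) ∨ ¬((F ∨ T) ∧ T)
  step 2: (¬(T ∧ F) ∧ ¬(F ∨ F)) ∨ ¬((F ∨ T) ∧ T)
  step 3: ((¬T ∨ ¬F) ∧ ¬(F ∨ F)) ∨ ¬((F ∨ T) ∧ T)
  step 4: ((F ∨ ¬F) ∧ ¬(F ∨ F)) ∨ ¬((F ∨ T) ∧ T)
  step 5: (¬F ∧ ¬(F ∨ F)) ∨ ¬((F ∨ T) ∧ T)
  step 6: (T ∧ ¬(F ∨ F)) ∨ ¬((F ∨ T) ∧ T)
  step 7: ¬(F ∨ F) ∨ ¬((F ∨ T) ∧ T)
  step 8: (¬F ∧ ¬F) ∨ ¬((F ∨ T) ∧ T)
  step 9: ¬F ∨ ¬((F ∨ T) ∧ T)
  step 10: T ∨ ¬((F ∨ T) ∧ T)
  step 11: T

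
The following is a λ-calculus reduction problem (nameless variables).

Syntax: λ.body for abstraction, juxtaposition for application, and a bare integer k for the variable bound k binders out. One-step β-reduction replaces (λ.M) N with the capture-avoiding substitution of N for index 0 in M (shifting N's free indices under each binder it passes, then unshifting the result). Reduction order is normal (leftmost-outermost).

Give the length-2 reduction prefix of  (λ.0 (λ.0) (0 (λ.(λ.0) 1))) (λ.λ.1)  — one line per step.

  start: (λ.0 (λ.0) (0 (λ.(λ.0) 1))) (λ.λ.1)
  →1  (λ.λ.1) (λ.0) ((λ.λ.1) (λ.(λ.0) (λ.λ.1)))
  →2  (λ.λ.0) ((λ.λ.1) (λ.(λ.0) (λ.λ.1)))

Answer: after 2 steps: (λ.λ.0) ((λ.λ.1) (λ.(λ.0) (λ.λ.1)))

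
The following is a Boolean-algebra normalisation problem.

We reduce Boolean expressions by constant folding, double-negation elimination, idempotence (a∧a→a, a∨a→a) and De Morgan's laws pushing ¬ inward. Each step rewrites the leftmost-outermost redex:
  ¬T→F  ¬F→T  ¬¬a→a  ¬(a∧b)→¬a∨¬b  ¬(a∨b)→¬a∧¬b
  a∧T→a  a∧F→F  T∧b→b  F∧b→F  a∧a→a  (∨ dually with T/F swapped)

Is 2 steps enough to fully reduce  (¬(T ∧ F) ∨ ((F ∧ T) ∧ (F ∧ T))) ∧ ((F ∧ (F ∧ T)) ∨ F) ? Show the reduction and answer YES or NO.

Answer: NO — after 2 steps the term is ((F ∨ ¬F) ∨ ((F ∧ T) ∧ (F ∧ T))) ∧ ((F ∧ (F ∧ T)) ∨ F), not yet normal

Working:
  start: (¬(T ∧ F) ∨ ((F ∧ T) ∧ (F ∧ T))) ∧ ((F ∧ (F ∧ T)) ∨ F)
  step 1: ((¬T ∨ ¬F) ∨ ((F ∧ T) ∧ (F ∧ T))) ∧ ((F ∧ (F ∧ T)) ∨ F)
  step 2: ((F ∨ ¬F) ∨ ((F ∧ T) ∧ (F ∧ T))) ∧ ((F ∧ (F ∧ T)) ∨ F)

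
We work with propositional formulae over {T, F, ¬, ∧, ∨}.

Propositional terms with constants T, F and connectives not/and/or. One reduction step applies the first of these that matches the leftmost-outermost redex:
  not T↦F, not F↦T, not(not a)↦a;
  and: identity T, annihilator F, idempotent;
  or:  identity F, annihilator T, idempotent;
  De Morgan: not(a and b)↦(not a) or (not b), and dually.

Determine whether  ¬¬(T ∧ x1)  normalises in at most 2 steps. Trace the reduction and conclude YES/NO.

  start: ¬¬(T ∧ x1)
  step 1: T ∧ x1
  step 2: x1

Answer: YES — reaches normal form x1 in 2 ≤ 2 steps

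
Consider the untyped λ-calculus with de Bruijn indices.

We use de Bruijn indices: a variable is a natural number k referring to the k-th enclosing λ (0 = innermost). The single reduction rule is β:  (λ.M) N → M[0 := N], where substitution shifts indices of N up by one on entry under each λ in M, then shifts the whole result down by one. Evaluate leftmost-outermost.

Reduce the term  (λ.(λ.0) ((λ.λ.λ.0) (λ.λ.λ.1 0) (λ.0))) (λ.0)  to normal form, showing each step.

Answer: normal form = λ.0  (in 4 steps)

Derivation:
  start: (λ.(λ.0) ((λ.λ.λ.0) (λ.λ.λ.1 0) (λ.0))) (λ.0)
  →1  (λ.0) ((λ.λ.λ.0) (λ.λ.λ.1 0) (λ.0))
  →2  (λ.λ.λ.0) (λ.λ.λ.1 0) (λ.0)
  →3  (λ.λ.0) (λ.0)
  →4  λ.0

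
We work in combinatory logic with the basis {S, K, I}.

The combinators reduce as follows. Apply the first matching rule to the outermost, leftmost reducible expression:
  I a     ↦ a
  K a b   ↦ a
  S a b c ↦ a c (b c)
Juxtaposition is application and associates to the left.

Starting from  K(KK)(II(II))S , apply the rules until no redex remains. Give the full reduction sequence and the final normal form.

  start: K(KK)(II(II))S
  [1] KKS
  [2] K

Answer: normal form = K  (in 2 steps)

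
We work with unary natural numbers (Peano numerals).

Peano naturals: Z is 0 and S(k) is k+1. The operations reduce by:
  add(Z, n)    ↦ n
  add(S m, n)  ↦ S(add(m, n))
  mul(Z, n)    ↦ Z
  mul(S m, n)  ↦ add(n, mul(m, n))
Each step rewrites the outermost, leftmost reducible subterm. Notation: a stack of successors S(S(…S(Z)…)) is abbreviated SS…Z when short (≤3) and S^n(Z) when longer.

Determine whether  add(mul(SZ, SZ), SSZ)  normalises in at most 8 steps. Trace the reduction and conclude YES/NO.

  start: add(mul(SZ, SZ), SSZ)
  step 1: add(add(SZ, mul(Z, SZ)), SSZ)
  step 2: add(S(add(Z, mul(Z, SZ))), SSZ)
  step 3: S(add(add(Z, mul(Z, SZ)), SSZ))
  step 4: S(add(mul(Z, SZ), SSZ))
  step 5: S(add(Z, SSZ))
  step 6: SSSZ

Answer: YES — reaches normal form SSSZ in 6 ≤ 8 steps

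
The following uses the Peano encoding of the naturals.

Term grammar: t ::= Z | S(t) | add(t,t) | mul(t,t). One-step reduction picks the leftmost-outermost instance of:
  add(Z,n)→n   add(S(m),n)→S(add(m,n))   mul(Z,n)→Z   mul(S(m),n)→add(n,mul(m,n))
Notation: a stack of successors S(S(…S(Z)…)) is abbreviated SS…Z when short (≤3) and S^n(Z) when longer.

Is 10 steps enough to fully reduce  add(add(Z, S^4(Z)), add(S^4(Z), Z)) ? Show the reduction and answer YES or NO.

Answer: NO — after 10 steps the term is S(S(S(S(S(S(S(S(add(Z, Z))))))))), not yet normal

Reduction:
  start: add(add(Z, S^4(Z)), add(S^4(Z), Z))
  [1] add(S^4(Z), add(S^4(Z), Z))
  [2] S(add(SSSZ, add(S^4(Z), Z)))
  [3] S(S(add(SSZ, add(S^4(Z), Z))))
  [4] S(S(S(add(SZ, add(S^4(Z), Z)))))
  [5] S(S(S(S(add(Z, add(S^4(Z), Z))))))
  [6] S(S(S(S(add(S^4(Z), Z)))))
  [7] S(S(S(S(S(add(SSSZ, Z))))))
  [8] S(S(S(S(S(S(add(SSZ, Z)))))))
  [9] S(S(S(S(S(S(S(add(SZ, Z))))))))
  [10] S(S(S(S(S(S(S(S(add(Z, Z)))))))))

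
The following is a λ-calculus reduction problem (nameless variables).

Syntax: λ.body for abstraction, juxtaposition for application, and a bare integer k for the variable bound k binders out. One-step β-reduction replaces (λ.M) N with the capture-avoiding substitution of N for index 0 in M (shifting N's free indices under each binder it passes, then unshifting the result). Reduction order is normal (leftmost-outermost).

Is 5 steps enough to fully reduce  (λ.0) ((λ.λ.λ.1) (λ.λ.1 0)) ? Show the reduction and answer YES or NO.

  start: (λ.0) ((λ.λ.λ.1) (λ.λ.1 0))
  →1  (λ.λ.λ.1) (λ.λ.1 0)
  →2  λ.λ.1

Answer: YES — reaches normal form λ.λ.1 in 2 ≤ 5 steps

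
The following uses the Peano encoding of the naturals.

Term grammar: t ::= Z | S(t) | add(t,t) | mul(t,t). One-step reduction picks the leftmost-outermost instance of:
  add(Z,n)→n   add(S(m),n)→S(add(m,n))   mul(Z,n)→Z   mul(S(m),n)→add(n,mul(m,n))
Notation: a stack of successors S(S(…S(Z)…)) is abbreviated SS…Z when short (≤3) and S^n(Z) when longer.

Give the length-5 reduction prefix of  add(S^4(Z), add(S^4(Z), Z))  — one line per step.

  start: add(S^4(Z), add(S^4(Z), Z))
  [1] S(add(SSSZ, add(S^4(Z), Z)))
  [2] S(S(add(SSZ, add(S^4(Z), Z))))
  [3] S(S(S(add(SZ, add(S^4(Z), Z)))))
  [4] S(S(S(S(add(Z, add(S^4(Z), Z))))))
  [5] S(S(S(S(add(S^4(Z), Z)))))

Answer: after 5 steps: S(S(S(S(add(S^4(Z), Z)))))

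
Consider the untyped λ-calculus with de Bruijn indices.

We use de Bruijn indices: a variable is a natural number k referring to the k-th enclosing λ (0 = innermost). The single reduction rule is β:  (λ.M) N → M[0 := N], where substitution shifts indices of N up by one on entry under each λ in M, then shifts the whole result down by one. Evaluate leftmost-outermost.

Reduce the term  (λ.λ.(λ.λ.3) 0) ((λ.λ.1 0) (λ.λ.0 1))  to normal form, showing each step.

  start: (λ.λ.(λ.λ.3) 0) ((λ.λ.1 0) (λ.λ.0 1))
  →1  λ.(λ.λ.(λ.λ.1 0) (λ.λ.0 1)) 0
  →2  λ.λ.(λ.λ.1 0) (λ.λ.0 1)
  →3  λ.λ.λ.(λ.λ.0 1) 0
  →4  λ.λ.λ.λ.0 1

Answer: normal form = λ.λ.λ.λ.0 1  (in 4 steps)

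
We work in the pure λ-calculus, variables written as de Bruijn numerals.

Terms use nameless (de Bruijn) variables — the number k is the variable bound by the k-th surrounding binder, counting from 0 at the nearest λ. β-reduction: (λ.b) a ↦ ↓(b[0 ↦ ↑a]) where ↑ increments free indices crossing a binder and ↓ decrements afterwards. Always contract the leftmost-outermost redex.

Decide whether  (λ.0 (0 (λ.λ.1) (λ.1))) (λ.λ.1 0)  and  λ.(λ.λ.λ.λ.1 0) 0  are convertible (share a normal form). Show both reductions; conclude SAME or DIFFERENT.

Answer: SAME — A ⇓ λ.λ.λ.λ.1 0, B ⇓ λ.λ.λ.λ.1 0

Derivation:
Term A:
  start: (λ.0 (0 (λ.λ.1) (λ.1))) (λ.λ.1 0)
  [1] (λ.λ.1 0) ((λ.λ.1 0) (λ.λ.1) (λ.λ.λ.1 0))
  [2] λ.(λ.λ.1 0) (λ.λ.1) (λ.λ.λ.1 0) 0
  [3] λ.(λ.(λ.λ.1) 0) (λ.λ.λ.1 0) 0
  [4] λ.(λ.λ.1) (λ.λ.λ.1 0) 0
  [5] λ.(λ.λ.λ.λ.1 0) 0
  [6] λ.λ.λ.λ.1 0

Term B:
  start: λ.(λ.λ.λ.λ.1 0) 0
  [1] λ.λ.λ.λ.1 0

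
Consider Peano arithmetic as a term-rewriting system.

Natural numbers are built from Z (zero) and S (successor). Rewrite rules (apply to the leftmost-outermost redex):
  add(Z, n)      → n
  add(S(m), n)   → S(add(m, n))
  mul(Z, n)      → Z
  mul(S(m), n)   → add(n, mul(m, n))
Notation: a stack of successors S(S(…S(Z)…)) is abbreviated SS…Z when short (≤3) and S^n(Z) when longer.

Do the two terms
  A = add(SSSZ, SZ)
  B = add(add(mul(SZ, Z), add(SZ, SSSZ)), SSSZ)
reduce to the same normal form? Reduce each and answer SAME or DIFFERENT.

Answer: DIFFERENT — A ⇓ S^4(Z), B ⇓ S^7(Z)

Working:
Term A:
  start: add(SSSZ, SZ)
  [1] S(add(SSZ, SZ))
  [2] S(S(add(SZ, SZ)))
  [3] S(S(S(add(Z, SZ))))
  [4] S^4(Z)

Term B:
  start: add(add(mul(SZ, Z), add(SZ, SSSZ)), SSSZ)
  [1] add(add(add(Z, mul(Z, Z)), add(SZ, SSSZ)), SSSZ)
  [2] add(add(mul(Z, Z), add(SZ, SSSZ)), SSSZ)
  [3] add(add(Z, add(SZ, SSSZ)), SSSZ)
  [4] add(add(SZ, SSSZ), SSSZ)
  [5] add(S(add(Z, SSSZ)), SSSZ)
  [6] S(add(add(Z, SSSZ), SSSZ))
  [7] S(add(SSSZ, SSSZ))
  [8] S(S(add(SSZ, SSSZ)))
  [9] S(S(S(add(SZ, SSSZ))))
  [10] S(S(S(S(add(Z, SSSZ)))))
  [11] S^7(Z)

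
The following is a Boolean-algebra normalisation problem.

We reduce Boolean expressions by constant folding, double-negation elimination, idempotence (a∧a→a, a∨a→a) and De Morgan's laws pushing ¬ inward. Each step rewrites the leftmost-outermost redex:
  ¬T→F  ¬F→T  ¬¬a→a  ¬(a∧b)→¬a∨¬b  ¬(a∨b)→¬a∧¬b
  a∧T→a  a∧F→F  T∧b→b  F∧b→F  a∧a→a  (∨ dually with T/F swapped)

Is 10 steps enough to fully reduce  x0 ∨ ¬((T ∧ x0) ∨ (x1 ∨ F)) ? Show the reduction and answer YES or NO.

  start: x0 ∨ ¬((T ∧ x0) ∨ (x1 ∨ F))
  →1  x0 ∨ (¬(T ∧ x0) ∧ ¬(x1 ∨ F))
  →2  x0 ∨ ((¬T ∨ ¬x0) ∧ ¬(x1 ∨ F))
  →3  x0 ∨ ((F ∨ ¬x0) ∧ ¬(x1 ∨ F))
  →4  x0 ∨ (¬x0 ∧ ¬(x1 ∨ F))
  →5  x0 ∨ (¬x0 ∧ (¬x1 ∧ ¬F))
  →6  x0 ∨ (¬x0 ∧ (¬x1 ∧ T))
  →7  x0 ∨ (¬x0 ∧ ¬x1)

Answer: YES — reaches normal form x0 ∨ (¬x0 ∧ ¬x1) in 7 ≤ 10 steps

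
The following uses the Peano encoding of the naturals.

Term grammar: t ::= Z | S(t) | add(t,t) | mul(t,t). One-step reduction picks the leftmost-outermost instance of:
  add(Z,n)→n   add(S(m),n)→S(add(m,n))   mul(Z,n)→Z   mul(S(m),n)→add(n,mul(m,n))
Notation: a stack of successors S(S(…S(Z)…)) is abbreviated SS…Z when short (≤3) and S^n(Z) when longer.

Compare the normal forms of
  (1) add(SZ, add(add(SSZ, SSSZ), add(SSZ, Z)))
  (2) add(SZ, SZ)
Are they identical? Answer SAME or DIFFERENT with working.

Answer: DIFFERENT — A ⇓ S^8(Z), B ⇓ SSZ

Working:
Term A:
  start: add(SZ, add(add(SSZ, SSSZ), add(SSZ, Z)))
  step 1: S(add(Z, add(add(SSZ, SSSZ), add(SSZ, Z))))
  step 2: S(add(add(SSZ, SSSZ), add(SSZ, Z)))
  step 3: S(add(S(add(SZ, SSSZ)), add(SSZ, Z)))
  step 4: S(S(add(add(SZ, SSSZ), add(SSZ, Z))))
  step 5: S(S(add(S(add(Z, SSSZ)), add(SSZ, Z))))
  step 6: S(S(S(add(add(Z, SSSZ), add(SSZ, Z)))))
  step 7: S(S(S(add(SSSZ, add(SSZ, Z)))))
  step 8: S(S(S(S(add(SSZ, add(SSZ, Z))))))
  step 9: S(S(S(S(S(add(SZ, add(SSZ, Z)))))))
  step 10: S(S(S(S(S(S(add(Z, add(SSZ, Z))))))))
  step 11: S(S(S(S(S(S(add(SSZ, Z)))))))
  step 12: S(S(S(S(S(S(S(add(SZ, Z))))))))
  step 13: S(S(S(S(S(S(S(S(add(Z, Z)))))))))
  step 14: S^8(Z)

Term B:
  start: add(SZ, SZ)
  step 1: S(add(Z, SZ))
  step 2: SSZ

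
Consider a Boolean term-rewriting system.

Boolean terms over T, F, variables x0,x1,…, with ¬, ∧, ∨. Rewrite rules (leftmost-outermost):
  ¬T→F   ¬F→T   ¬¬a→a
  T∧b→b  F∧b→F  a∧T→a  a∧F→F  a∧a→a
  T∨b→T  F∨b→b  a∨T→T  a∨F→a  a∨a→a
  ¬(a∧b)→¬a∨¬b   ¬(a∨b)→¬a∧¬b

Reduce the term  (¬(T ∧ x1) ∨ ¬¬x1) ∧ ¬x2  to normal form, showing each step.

  start: (¬(T ∧ x1) ∨ ¬¬x1) ∧ ¬x2
  [1] ((¬T ∨ ¬x1) ∨ ¬¬x1) ∧ ¬x2
  [2] ((F ∨ ¬x1) ∨ ¬¬x1) ∧ ¬x2
  [3] (¬x1 ∨ ¬¬x1) ∧ ¬x2
  [4] (¬x1 ∨ x1) ∧ ¬x2

Answer: normal form = (¬x1 ∨ x1) ∧ ¬x2  (in 4 steps)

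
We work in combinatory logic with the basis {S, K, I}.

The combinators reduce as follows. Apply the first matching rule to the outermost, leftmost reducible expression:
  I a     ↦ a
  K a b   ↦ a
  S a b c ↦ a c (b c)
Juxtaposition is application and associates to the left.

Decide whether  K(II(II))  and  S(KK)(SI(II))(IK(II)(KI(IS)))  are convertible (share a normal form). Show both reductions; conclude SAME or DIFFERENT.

Answer: SAME — A ⇓ KI, B ⇓ KI

Reduction:
Term A:
  start: K(II(II))
  →1  K(I(II))
  →2  K(II)
  →3  KI

Term B:
  start: S(KK)(SI(II))(IK(II)(KI(IS)))
  →1  KK(IK(II)(KI(IS)))(SI(II)(IK(II)(KI(IS))))
  →2  K(SI(II)(IK(II)(KI(IS))))
  →3  K(I(IK(II)(KI(IS)))(II(IK(II)(KI(IS)))))
  →4  K(IK(II)(KI(IS))(II(IK(II)(KI(IS)))))
  →5  K(K(II)(KI(IS))(II(IK(II)(KI(IS)))))
  →6  K(II(II(IK(II)(KI(IS)))))
  →7  K(I(II(IK(II)(KI(IS)))))
  →8  K(II(IK(II)(KI(IS))))
  →9  K(I(IK(II)(KI(IS))))
  →10  K(IK(II)(KI(IS)))
  →11  K(K(II)(KI(IS)))
  →12  K(II)
  →13  KI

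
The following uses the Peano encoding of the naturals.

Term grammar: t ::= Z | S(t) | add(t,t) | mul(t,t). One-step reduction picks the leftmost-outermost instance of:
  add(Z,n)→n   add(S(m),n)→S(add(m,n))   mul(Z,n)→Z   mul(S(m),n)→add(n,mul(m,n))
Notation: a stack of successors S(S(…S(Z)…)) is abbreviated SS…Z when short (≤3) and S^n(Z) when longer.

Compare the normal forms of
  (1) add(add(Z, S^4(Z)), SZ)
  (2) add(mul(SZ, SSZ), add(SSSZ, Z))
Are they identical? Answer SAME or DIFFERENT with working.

Answer: SAME — A ⇓ S^5(Z), B ⇓ S^5(Z)

Derivation:
Term A:
  start: add(add(Z, S^4(Z)), SZ)
  →1  add(S^4(Z), SZ)
  →2  S(add(SSSZ, SZ))
  →3  S(S(add(SSZ, SZ)))
  →4  S(S(S(add(SZ, SZ))))
  →5  S(S(S(S(add(Z, SZ)))))
  →6  S^5(Z)

Term B:
  start: add(mul(SZ, SSZ), add(SSSZ, Z))
  →1  add(add(SSZ, mul(Z, SSZ)), add(SSSZ, Z))
  →2  add(S(add(SZ, mul(Z, SSZ))), add(SSSZ, Z))
  →3  S(add(add(SZ, mul(Z, SSZ)), add(SSSZ, Z)))
  →4  S(add(S(add(Z, mul(Z, SSZ))), add(SSSZ, Z)))
  →5  S(S(add(add(Z, mul(Z, SSZ)), add(SSSZ, Z))))
  →6  S(S(add(mul(Z, SSZ), add(SSSZ, Z))))
  →7  S(S(add(Z, add(SSSZ, Z))))
  →8  S(S(add(SSSZ, Z)))
  →9  S(S(S(add(SSZ, Z))))
  →10  S(S(S(S(add(SZ, Z)))))
  →11  S(S(S(S(S(add(Z, Z))))))
  →12  S^5(Z)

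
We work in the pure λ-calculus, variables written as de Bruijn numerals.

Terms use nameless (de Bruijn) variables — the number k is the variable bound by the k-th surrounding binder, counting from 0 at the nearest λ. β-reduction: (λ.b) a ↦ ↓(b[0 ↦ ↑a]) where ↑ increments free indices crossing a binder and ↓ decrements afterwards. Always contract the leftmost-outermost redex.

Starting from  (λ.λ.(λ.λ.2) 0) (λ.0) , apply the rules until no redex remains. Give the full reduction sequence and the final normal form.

  start: (λ.λ.(λ.λ.2) 0) (λ.0)
  →1  λ.(λ.λ.2) 0
  →2  λ.λ.1

Answer: normal form = λ.λ.1  (in 2 steps)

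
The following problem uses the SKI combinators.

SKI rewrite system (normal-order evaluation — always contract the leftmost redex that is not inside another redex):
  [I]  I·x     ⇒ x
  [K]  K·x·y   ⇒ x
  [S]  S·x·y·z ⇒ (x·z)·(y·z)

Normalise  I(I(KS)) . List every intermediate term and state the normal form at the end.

Answer: normal form = KS  (in 2 steps)

Reduction:
  start: I(I(KS))
  step 1: I(KS)
  step 2: KS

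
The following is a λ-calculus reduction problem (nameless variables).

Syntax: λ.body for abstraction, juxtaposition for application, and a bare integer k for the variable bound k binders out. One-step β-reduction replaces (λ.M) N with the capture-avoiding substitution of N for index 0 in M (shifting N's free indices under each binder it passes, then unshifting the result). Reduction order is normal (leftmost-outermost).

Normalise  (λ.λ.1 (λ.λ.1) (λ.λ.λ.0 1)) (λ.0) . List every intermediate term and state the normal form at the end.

Answer: normal form = λ.λ.λ.λ.λ.0 1  (in 3 steps)

Derivation:
  start: (λ.λ.1 (λ.λ.1) (λ.λ.λ.0 1)) (λ.0)
  →1  λ.(λ.0) (λ.λ.1) (λ.λ.λ.0 1)
  →2  λ.(λ.λ.1) (λ.λ.λ.0 1)
  →3  λ.λ.λ.λ.λ.0 1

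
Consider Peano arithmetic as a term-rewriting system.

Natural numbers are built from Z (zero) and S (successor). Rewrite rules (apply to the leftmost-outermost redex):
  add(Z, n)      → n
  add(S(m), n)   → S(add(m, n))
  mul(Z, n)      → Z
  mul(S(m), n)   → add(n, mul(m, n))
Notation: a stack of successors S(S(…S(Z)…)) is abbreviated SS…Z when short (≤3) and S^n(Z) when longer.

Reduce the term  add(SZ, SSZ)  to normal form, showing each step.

  start: add(SZ, SSZ)
  [1] S(add(Z, SSZ))
  [2] SSSZ

Answer: normal form = SSSZ  (in 2 steps)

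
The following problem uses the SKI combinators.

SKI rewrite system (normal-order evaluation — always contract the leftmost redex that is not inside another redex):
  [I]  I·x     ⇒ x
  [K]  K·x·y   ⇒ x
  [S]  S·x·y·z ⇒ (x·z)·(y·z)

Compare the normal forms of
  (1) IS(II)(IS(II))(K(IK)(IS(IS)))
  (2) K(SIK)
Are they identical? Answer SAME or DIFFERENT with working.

Term A:
  start: IS(II)(IS(II))(K(IK)(IS(IS)))
  step 1: S(II)(IS(II))(K(IK)(IS(IS)))
  step 2: II(K(IK)(IS(IS)))(IS(II)(K(IK)(IS(IS))))
  step 3: I(K(IK)(IS(IS)))(IS(II)(K(IK)(IS(IS))))
  step 4: K(IK)(IS(IS))(IS(II)(K(IK)(IS(IS))))
  step 5: IK(IS(II)(K(IK)(IS(IS))))
  step 6: K(IS(II)(K(IK)(IS(IS))))
  step 7: K(S(II)(K(IK)(IS(IS))))
  step 8: K(SI(K(IK)(IS(IS))))
  step 9: K(SI(IK))
  step 10: K(SIK)

Term B:
  start: K(SIK)

Answer: SAME — A ⇓ K(SIK), B ⇓ K(SIK)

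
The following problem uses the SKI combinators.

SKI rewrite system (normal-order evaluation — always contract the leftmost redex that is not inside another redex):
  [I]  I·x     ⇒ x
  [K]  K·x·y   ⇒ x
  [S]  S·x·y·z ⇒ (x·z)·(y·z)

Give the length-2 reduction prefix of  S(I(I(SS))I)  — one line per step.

Answer: after 2 steps: S(SSI)

Derivation:
  start: S(I(I(SS))I)
  step 1: S(I(SS)I)
  step 2: S(SSI)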